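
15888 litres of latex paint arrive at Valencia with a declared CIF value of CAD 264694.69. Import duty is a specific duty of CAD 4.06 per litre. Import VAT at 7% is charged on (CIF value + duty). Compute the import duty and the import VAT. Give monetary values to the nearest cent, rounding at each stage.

Import duty = 15888 × 4.06 = 64505.28
VAT base = CIF + duty = 264694.69 + 64505.28 = 329199.97
Import VAT = 329199.97 × 7% = 23044.00

Import duty: CAD 64505.28; import VAT: CAD 23044.00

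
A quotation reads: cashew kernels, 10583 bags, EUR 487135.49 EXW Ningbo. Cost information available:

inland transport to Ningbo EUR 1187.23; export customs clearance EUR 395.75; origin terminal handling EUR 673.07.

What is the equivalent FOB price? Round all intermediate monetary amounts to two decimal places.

From EXW to FOB, the seller additionally bears: inland to port, export clearance, origin terminal.
FOB price = 487135.49 + 1187.23 + 395.75 + 673.07 = 489391.54

FOB price: EUR 489391.54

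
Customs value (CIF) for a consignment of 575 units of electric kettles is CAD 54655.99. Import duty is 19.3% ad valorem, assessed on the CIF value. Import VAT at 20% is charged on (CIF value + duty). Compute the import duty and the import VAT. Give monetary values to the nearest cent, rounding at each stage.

Import duty = 54655.99 × 19.3% = 10548.61
VAT base = CIF + duty = 54655.99 + 10548.61 = 65204.60
Import VAT = 65204.60 × 20% = 13040.92

Import duty: CAD 10548.61; import VAT: CAD 13040.92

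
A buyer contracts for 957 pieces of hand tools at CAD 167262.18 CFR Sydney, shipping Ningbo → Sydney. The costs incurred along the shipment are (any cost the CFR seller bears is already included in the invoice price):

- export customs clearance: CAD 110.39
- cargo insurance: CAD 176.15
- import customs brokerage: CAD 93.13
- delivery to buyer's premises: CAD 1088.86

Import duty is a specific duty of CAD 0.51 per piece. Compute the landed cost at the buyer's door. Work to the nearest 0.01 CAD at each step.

Total landed cost: CAD 169108.39

CFR: the seller pays costs through ocean freight to the destination port, but not insurance.
Already in the invoice (seller's account under CFR): export clearance — exclude.
CIF value = CFR price + insurance = 167262.18 + 176.15 = 167438.33
Import duty = 957 × 0.51 = 488.07
Buyer bears: insurance 176.15 + brokerage 93.13 + delivery 1088.86 + duty 488.07 = 1846.21
Landed cost = invoice 167262.18 + 1846.21 = 169108.39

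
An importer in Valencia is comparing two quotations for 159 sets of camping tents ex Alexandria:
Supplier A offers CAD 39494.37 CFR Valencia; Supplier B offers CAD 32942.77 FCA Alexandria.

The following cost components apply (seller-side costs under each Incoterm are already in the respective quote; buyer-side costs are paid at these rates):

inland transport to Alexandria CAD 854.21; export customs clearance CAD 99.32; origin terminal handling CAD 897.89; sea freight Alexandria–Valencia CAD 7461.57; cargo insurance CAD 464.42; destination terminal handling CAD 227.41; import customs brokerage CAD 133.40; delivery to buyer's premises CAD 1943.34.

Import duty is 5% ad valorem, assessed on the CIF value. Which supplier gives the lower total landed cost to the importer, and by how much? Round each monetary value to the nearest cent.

Supplier A (CFR):
CIF value = CFR price + insurance = 39494.37 + 464.42 = 39958.79
Import duty = 39958.79 × 5% = 1997.94
Buyer bears (A): 464.42 + 227.41 + 133.40 + 1943.34 = 2768.57
Landed cost (A) = invoice 39494.37 + 2768.57 + duty 1997.94 = 44260.88
Supplier B (FCA):
CIF value = FCA price + origin terminal + freight + insurance = 32942.77 + 897.89 + 7461.57 + 464.42 = 41766.65
Import duty = 41766.65 × 5% = 2088.33
Buyer bears (B): 897.89 + 7461.57 + 464.42 + 227.41 + 133.40 + 1943.34 = 11128.03
Landed cost (B) = invoice 32942.77 + 11128.03 + duty 2088.33 = 46159.13
Difference = |44260.88 − 46159.13| = 1898.25

Supplier A is cheaper by CAD 1898.25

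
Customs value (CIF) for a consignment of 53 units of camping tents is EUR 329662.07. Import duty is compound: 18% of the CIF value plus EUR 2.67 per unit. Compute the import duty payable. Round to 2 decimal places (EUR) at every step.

Ad valorem component: 329662.07 × 18% = 59339.17
Specific component: 53 × 2.67 = 141.51
Import duty = 59339.17 + 141.51 = 59480.68

Import duty: EUR 59480.68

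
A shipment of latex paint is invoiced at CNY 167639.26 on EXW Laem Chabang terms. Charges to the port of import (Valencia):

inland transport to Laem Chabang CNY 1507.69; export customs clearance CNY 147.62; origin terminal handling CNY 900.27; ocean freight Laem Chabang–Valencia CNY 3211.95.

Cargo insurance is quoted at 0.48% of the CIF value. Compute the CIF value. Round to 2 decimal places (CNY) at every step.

Let C be the CIF value. C = EXW price + pre-shipment costs + freight + 0.48% × C
C − 0.48% × C = 167639.26 + 1507.69 + 147.62 + 900.27 + 3211.95
0.9952 × C = 173406.79
C = 173406.79 / 0.9952 = 174243.16
Insurance premium = 0.48% × 174243.16 = 836.37

CIF value: CNY 174243.16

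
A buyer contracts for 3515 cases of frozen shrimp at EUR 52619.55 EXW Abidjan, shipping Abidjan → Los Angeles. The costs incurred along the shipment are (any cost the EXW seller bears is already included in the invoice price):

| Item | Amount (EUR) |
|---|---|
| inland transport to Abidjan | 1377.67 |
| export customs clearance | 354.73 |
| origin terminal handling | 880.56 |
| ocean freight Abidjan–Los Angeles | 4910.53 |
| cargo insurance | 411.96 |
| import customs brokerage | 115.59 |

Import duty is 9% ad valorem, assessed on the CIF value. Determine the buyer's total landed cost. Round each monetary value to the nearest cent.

Total landed cost: EUR 66120.54

EXW: the seller makes goods available at their premises; the buyer bears all onward costs.
CIF value = EXW price + inland to port + export clearance + origin terminal + freight + insurance = 52619.55 + 1377.67 + 354.73 + 880.56 + 4910.53 + 411.96 = 60555.00
Import duty = 60555.00 × 9% = 5449.95
Buyer bears: inland to port 1377.67 + export clearance 354.73 + origin terminal 880.56 + freight 4910.53 + insurance 411.96 + brokerage 115.59 + duty 5449.95 = 13500.99
Landed cost = invoice 52619.55 + 13500.99 = 66120.54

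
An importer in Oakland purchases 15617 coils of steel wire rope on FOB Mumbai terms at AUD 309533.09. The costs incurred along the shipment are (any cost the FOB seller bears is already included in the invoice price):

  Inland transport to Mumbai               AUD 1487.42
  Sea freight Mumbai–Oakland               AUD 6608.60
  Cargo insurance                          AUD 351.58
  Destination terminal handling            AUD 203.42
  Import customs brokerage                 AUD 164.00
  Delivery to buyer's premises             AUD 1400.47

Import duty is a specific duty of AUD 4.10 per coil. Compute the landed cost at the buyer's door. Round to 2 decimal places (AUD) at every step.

FOB: the seller bears costs until goods are on board at the origin port; the buyer bears freight, insurance and all costs thereafter.
Already in the invoice (seller's account under FOB): inland to port — exclude.
CIF value = FOB price + freight + insurance = 309533.09 + 6608.60 + 351.58 = 316493.27
Import duty = 15617 × 4.10 = 64029.70
Buyer bears: freight 6608.60 + insurance 351.58 + destination terminal 203.42 + brokerage 164.00 + delivery 1400.47 + duty 64029.70 = 72757.77
Landed cost = invoice 309533.09 + 72757.77 = 382290.86

Total landed cost: AUD 382290.86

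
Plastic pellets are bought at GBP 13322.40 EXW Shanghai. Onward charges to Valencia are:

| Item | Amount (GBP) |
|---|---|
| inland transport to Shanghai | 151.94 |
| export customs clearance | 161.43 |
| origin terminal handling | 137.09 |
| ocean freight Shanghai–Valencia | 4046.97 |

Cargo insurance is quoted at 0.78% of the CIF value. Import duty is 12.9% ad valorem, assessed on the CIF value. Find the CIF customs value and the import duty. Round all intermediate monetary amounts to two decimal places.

CIF value: GBP 17959.92; import duty: GBP 2316.83

Let C be the CIF value. C = EXW price + pre-shipment costs + freight + 0.78% × C
C − 0.78% × C = 13322.40 + 151.94 + 161.43 + 137.09 + 4046.97
0.9922 × C = 17819.83
C = 17819.83 / 0.9922 = 17959.92
Insurance premium = 0.78% × 17959.92 = 140.09
Import duty = 17959.92 × 12.9% = 2316.83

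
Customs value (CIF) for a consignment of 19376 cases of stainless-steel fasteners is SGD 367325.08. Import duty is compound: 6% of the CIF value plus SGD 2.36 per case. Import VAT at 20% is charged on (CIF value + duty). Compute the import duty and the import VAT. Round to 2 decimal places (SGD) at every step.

Import duty: SGD 67766.86; import VAT: SGD 87018.39

Ad valorem component: 367325.08 × 6% = 22039.50
Specific component: 19376 × 2.36 = 45727.36
Import duty = 22039.50 + 45727.36 = 67766.86
VAT base = CIF + duty = 367325.08 + 67766.86 = 435091.94
Import VAT = 435091.94 × 20% = 87018.39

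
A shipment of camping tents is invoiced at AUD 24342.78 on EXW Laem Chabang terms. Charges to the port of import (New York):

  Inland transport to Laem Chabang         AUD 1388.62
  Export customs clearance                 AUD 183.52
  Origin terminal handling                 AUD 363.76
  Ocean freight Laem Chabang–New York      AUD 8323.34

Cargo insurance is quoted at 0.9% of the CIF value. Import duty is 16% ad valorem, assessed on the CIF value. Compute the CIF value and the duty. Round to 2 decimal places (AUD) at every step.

Let C be the CIF value. C = EXW price + pre-shipment costs + freight + 0.9% × C
C − 0.9% × C = 24342.78 + 1388.62 + 183.52 + 363.76 + 8323.34
0.991 × C = 34602.02
C = 34602.02 / 0.991 = 34916.27
Insurance premium = 0.9% × 34916.27 = 314.25
Import duty = 34916.27 × 16% = 5586.60

CIF value: AUD 34916.27; import duty: AUD 5586.60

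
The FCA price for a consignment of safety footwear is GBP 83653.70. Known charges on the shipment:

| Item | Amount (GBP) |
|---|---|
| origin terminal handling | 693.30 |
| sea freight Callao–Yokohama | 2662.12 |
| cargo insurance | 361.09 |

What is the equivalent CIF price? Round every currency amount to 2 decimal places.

CIF price: GBP 87370.21

From FCA to CIF, the seller additionally bears: origin terminal, freight, insurance.
CIF price = 83653.70 + 693.30 + 2662.12 + 361.09 = 87370.21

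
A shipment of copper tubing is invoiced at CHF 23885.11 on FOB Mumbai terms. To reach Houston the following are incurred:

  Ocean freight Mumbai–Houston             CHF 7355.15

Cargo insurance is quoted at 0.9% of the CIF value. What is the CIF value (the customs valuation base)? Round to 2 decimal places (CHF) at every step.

Let C be the CIF value. C = FOB price + freight + 0.9% × C
C − 0.9% × C = 23885.11 + 7355.15
0.991 × C = 31240.26
C = 31240.26 / 0.991 = 31523.98
Insurance premium = 0.9% × 31523.98 = 283.72

CIF value: CHF 31523.98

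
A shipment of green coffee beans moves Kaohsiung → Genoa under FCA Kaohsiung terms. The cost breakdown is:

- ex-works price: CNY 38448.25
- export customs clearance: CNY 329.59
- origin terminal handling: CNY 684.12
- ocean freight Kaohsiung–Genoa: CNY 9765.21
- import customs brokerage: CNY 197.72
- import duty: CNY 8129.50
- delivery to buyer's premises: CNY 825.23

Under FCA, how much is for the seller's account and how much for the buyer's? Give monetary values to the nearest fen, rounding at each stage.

FCA: the seller delivers export-cleared goods to the carrier; the buyer bears costs from that point.
Seller's account: goods 38448.25 + export clearance 329.59 = 38777.84
Buyer's account: origin terminal 684.12 + freight 9765.21 + brokerage 197.72 + duty 8129.50 + delivery 825.23 = 19601.78

Seller: CNY 38777.84; buyer: CNY 19601.78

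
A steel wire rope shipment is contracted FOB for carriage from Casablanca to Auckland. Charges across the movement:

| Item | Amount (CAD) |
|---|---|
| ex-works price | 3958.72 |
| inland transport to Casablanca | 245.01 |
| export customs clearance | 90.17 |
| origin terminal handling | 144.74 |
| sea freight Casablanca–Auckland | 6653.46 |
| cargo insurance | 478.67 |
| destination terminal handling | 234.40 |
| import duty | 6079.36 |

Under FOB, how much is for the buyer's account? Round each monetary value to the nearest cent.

FOB: the seller bears costs until goods are on board at the origin port; the buyer bears freight, insurance and all costs thereafter.
Seller's account: goods 3958.72 + inland to port 245.01 + export clearance 90.17 + origin terminal 144.74 = 4438.64
Buyer's account: freight 6653.46 + insurance 478.67 + destination terminal 234.40 + duty 6079.36 = 13445.89

Buyer's account: CAD 13445.89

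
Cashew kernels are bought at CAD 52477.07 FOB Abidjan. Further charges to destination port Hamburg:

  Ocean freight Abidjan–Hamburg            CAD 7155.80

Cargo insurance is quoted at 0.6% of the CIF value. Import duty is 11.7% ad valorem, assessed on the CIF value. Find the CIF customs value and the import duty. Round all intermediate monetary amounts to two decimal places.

Let C be the CIF value. C = FOB price + freight + 0.6% × C
C − 0.6% × C = 52477.07 + 7155.80
0.994 × C = 59632.87
C = 59632.87 / 0.994 = 59992.83
Insurance premium = 0.6% × 59992.83 = 359.96
Import duty = 59992.83 × 11.7% = 7019.16

CIF value: CAD 59992.83; import duty: CAD 7019.16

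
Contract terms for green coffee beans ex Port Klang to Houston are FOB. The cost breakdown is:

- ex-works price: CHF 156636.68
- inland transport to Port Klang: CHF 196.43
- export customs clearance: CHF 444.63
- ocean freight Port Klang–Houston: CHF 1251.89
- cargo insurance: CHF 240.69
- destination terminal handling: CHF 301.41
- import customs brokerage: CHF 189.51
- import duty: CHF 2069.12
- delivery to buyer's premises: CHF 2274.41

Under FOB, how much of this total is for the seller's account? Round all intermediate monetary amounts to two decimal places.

Seller's account: CHF 157277.74

FOB: the seller bears costs until goods are on board at the origin port; the buyer bears freight, insurance and all costs thereafter.
Seller's account: goods 156636.68 + inland to port 196.43 + export clearance 444.63 = 157277.74
Buyer's account: freight 1251.89 + insurance 240.69 + destination terminal 301.41 + brokerage 189.51 + duty 2069.12 + delivery 2274.41 = 6327.03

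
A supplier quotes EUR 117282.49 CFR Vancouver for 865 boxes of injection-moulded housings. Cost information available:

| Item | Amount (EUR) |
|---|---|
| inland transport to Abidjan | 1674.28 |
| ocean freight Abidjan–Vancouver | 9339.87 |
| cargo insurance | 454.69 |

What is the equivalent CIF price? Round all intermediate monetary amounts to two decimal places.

Not relevant to the conversion: inland to port, freight — on the seller under both CFR and CIF; already in the CFR price and stays in the CIF price.
From CFR to CIF, the seller additionally bears: insurance.
CIF price = 117282.49 + 454.69 = 117737.18

CIF price: EUR 117737.18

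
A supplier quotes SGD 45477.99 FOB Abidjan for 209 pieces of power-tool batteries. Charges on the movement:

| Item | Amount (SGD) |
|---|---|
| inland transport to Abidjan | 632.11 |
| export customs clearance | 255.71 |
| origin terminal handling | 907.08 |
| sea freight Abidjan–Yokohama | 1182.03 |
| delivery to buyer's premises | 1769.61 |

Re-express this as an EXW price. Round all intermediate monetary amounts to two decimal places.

EXW price: SGD 43683.09

Not relevant to the conversion: freight, delivery — on the buyer under both terms; not part of either seller's price.
From FOB to EXW, the seller no longer bears: inland to port, export clearance, origin terminal.
EXW price = 45477.99 − 632.11 − 255.71 − 907.08 = 43683.09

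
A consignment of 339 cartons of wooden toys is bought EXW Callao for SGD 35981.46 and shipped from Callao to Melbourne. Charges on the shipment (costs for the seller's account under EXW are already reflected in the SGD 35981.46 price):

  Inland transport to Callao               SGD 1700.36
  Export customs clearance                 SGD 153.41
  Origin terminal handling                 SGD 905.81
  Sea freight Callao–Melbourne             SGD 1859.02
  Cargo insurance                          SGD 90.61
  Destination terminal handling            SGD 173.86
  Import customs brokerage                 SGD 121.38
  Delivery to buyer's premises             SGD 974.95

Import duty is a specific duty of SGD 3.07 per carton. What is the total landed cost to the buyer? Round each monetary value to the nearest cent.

Total landed cost: SGD 43001.59

EXW: the seller makes goods available at their premises; the buyer bears all onward costs.
CIF value = EXW price + inland to port + export clearance + origin terminal + freight + insurance = 35981.46 + 1700.36 + 153.41 + 905.81 + 1859.02 + 90.61 = 40690.67
Import duty = 339 × 3.07 = 1040.73
Buyer bears: inland to port 1700.36 + export clearance 153.41 + origin terminal 905.81 + freight 1859.02 + insurance 90.61 + destination terminal 173.86 + brokerage 121.38 + delivery 974.95 + duty 1040.73 = 7020.13
Landed cost = invoice 35981.46 + 7020.13 = 43001.59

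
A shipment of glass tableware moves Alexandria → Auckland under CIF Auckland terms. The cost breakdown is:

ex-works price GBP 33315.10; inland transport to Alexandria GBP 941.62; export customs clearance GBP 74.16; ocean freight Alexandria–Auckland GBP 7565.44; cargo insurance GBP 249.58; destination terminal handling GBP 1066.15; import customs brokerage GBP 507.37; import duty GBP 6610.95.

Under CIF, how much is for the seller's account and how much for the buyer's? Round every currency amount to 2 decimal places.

CIF: the seller pays costs through ocean freight and marine insurance to the destination port.
Seller's account: goods 33315.10 + inland to port 941.62 + export clearance 74.16 + freight 7565.44 + insurance 249.58 = 42145.90
Buyer's account: destination terminal 1066.15 + brokerage 507.37 + duty 6610.95 = 8184.47

Seller: GBP 42145.90; buyer: GBP 8184.47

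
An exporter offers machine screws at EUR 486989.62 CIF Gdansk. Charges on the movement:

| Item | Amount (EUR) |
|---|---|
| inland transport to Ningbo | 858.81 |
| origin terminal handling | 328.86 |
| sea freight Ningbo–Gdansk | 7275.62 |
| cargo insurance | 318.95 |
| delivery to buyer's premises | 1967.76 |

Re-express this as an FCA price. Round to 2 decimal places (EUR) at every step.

FCA price: EUR 479066.19

Not relevant to the conversion: inland to port — on the seller under both CIF and FCA; already in the CIF price and stays in the FCA price. delivery — on the buyer under both terms; not part of either seller's price.
From CIF to FCA, the seller no longer bears: origin terminal, freight, insurance.
FCA price = 486989.62 − 328.86 − 7275.62 − 318.95 = 479066.19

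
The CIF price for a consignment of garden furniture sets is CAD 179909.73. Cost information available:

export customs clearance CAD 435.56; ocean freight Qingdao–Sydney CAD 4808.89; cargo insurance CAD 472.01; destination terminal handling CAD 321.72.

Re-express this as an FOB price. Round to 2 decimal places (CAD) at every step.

FOB price: CAD 174628.83

Not relevant to the conversion: export clearance — on the seller under both CIF and FOB; already in the CIF price and stays in the FOB price. destination terminal — on the buyer under both terms; not part of either seller's price.
From CIF to FOB, the seller no longer bears: freight, insurance.
FOB price = 179909.73 − 4808.89 − 472.01 = 174628.83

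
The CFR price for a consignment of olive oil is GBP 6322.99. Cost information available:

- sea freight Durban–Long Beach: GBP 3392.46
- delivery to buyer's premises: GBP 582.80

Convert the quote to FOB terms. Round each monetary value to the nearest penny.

Not relevant to the conversion: delivery — on the buyer under both terms; not part of either seller's price.
From CFR to FOB, the seller no longer bears: freight.
FOB price = 6322.99 − 3392.46 = 2930.53

FOB price: GBP 2930.53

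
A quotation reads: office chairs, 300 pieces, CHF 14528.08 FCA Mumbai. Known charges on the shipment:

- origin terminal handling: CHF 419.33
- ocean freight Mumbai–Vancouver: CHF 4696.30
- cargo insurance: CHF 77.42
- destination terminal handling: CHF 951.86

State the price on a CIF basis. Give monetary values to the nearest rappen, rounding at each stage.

CIF price: CHF 19721.13

Not relevant to the conversion: destination terminal — on the buyer under both terms; not part of either seller's price.
From FCA to CIF, the seller additionally bears: origin terminal, freight, insurance.
CIF price = 14528.08 + 419.33 + 4696.30 + 77.42 = 19721.13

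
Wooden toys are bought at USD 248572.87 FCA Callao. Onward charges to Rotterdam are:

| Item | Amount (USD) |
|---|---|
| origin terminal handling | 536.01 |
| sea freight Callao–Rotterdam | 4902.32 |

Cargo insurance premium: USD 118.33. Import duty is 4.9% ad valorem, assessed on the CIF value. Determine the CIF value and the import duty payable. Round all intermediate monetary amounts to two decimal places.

CIF = FCA price + pre-shipment costs + freight + insurance
CIF = 248572.87 + 536.01 + 4902.32 + 118.33 = 254129.53
Import duty = 254129.53 × 4.9% = 12452.35

CIF value: USD 254129.53; import duty: USD 12452.35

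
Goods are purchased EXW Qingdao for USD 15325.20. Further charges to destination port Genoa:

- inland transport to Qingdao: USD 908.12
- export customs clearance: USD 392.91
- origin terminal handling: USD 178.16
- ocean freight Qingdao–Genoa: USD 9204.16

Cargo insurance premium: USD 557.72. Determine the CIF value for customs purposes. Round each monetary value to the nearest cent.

CIF = EXW price + pre-shipment costs + freight + insurance
CIF = 15325.20 + 908.12 + 392.91 + 178.16 + 9204.16 + 557.72 = 26566.27

CIF value: USD 26566.27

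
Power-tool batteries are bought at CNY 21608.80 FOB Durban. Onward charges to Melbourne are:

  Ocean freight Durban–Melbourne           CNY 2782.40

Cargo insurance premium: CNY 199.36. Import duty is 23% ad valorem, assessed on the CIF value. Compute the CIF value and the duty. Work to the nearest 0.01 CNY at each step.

CIF = FOB price + freight + insurance
CIF = 21608.80 + 2782.40 + 199.36 = 24590.56
Import duty = 24590.56 × 23% = 5655.83

CIF value: CNY 24590.56; import duty: CNY 5655.83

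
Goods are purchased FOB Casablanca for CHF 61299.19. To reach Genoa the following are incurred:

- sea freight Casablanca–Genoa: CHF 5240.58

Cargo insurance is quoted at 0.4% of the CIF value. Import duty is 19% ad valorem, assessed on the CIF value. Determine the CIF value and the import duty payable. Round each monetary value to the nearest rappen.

Let C be the CIF value. C = FOB price + freight + 0.4% × C
C − 0.4% × C = 61299.19 + 5240.58
0.996 × C = 66539.77
C = 66539.77 / 0.996 = 66807.00
Insurance premium = 0.4% × 66807.00 = 267.23
Import duty = 66807.00 × 19% = 12693.33

CIF value: CHF 66807.00; import duty: CHF 12693.33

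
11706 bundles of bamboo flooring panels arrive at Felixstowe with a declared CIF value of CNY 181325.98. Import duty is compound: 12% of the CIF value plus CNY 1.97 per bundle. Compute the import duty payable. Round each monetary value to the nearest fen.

Import duty: CNY 44819.94

Ad valorem component: 181325.98 × 12% = 21759.12
Specific component: 11706 × 1.97 = 23060.82
Import duty = 21759.12 + 23060.82 = 44819.94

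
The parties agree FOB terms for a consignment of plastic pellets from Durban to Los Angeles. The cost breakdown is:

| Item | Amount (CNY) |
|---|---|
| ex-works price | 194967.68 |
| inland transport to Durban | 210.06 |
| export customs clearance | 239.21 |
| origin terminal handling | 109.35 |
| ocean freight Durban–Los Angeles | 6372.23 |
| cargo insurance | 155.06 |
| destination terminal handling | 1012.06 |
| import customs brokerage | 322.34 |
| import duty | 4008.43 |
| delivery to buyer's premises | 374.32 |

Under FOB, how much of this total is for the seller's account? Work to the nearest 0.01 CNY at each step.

FOB: the seller bears costs until goods are on board at the origin port; the buyer bears freight, insurance and all costs thereafter.
Seller's account: goods 194967.68 + inland to port 210.06 + export clearance 239.21 + origin terminal 109.35 = 195526.30
Buyer's account: freight 6372.23 + insurance 155.06 + destination terminal 1012.06 + brokerage 322.34 + duty 4008.43 + delivery 374.32 = 12244.44

Seller's account: CNY 195526.30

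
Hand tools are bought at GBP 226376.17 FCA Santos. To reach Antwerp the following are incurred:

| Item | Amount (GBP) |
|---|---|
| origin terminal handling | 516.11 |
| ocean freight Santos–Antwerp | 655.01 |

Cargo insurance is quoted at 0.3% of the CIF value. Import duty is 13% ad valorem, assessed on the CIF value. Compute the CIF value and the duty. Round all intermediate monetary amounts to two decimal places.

CIF value: GBP 228231.99; import duty: GBP 29670.16

Let C be the CIF value. C = FCA price + pre-shipment costs + freight + 0.3% × C
C − 0.3% × C = 226376.17 + 516.11 + 655.01
0.997 × C = 227547.29
C = 227547.29 / 0.997 = 228231.99
Insurance premium = 0.3% × 228231.99 = 684.70
Import duty = 228231.99 × 13% = 29670.16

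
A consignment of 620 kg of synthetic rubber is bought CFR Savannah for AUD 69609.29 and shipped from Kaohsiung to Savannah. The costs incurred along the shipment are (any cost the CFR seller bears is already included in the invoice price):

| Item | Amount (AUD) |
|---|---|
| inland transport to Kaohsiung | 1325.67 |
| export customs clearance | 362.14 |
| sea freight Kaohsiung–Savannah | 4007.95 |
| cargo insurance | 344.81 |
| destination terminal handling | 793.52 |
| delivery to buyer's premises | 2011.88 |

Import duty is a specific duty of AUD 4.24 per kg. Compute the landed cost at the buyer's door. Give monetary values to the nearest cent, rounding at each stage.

Total landed cost: AUD 75388.30

CFR: the seller pays costs through ocean freight to the destination port, but not insurance.
Already in the invoice (seller's account under CFR): inland to port, export clearance, freight — exclude.
CIF value = CFR price + insurance = 69609.29 + 344.81 = 69954.10
Import duty = 620 × 4.24 = 2628.80
Buyer bears: insurance 344.81 + destination terminal 793.52 + delivery 2011.88 + duty 2628.80 = 5779.01
Landed cost = invoice 69609.29 + 5779.01 = 75388.30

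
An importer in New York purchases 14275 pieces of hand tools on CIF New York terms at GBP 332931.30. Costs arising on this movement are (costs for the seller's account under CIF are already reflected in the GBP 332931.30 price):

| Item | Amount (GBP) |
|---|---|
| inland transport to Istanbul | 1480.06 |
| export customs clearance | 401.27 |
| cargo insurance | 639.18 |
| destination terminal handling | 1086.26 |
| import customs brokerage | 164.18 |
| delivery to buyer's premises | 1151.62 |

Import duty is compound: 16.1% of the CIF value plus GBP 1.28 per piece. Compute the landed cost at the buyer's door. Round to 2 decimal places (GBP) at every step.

CIF: the seller pays costs through ocean freight and marine insurance to the destination port.
Already in the invoice (seller's account under CIF): inland to port, export clearance, insurance — exclude.
The CIF price already equals the CIF value: 332931.30
Ad valorem component: 332931.30 × 16.1% = 53601.94
Specific component: 14275 × 1.28 = 18272.00
Import duty = 53601.94 + 18272.00 = 71873.94
Buyer bears: destination terminal 1086.26 + brokerage 164.18 + delivery 1151.62 + duty 71873.94 = 74276.00
Landed cost = invoice 332931.30 + 74276.00 = 407207.30

Total landed cost: GBP 407207.30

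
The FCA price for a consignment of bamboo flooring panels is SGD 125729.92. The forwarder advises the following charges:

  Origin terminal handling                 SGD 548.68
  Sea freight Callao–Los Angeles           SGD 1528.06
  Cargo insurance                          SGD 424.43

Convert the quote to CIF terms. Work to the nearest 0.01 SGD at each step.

From FCA to CIF, the seller additionally bears: origin terminal, freight, insurance.
CIF price = 125729.92 + 548.68 + 1528.06 + 424.43 = 128231.09

CIF price: SGD 128231.09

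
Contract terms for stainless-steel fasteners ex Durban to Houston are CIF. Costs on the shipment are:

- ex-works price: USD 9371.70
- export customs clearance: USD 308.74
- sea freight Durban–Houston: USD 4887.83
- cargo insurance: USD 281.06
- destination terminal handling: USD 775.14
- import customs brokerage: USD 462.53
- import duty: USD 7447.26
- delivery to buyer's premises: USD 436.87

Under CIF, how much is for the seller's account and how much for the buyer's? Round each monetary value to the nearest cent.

CIF: the seller pays costs through ocean freight and marine insurance to the destination port.
Seller's account: goods 9371.70 + export clearance 308.74 + freight 4887.83 + insurance 281.06 = 14849.33
Buyer's account: destination terminal 775.14 + brokerage 462.53 + duty 7447.26 + delivery 436.87 = 9121.80

Seller: USD 14849.33; buyer: USD 9121.80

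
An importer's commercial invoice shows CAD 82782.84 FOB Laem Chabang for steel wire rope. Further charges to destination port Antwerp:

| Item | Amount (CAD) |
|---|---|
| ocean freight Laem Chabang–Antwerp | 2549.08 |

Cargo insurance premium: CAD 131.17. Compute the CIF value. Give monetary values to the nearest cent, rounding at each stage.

CIF value: CAD 85463.09

CIF = FOB price + freight + insurance
CIF = 82782.84 + 2549.08 + 131.17 = 85463.09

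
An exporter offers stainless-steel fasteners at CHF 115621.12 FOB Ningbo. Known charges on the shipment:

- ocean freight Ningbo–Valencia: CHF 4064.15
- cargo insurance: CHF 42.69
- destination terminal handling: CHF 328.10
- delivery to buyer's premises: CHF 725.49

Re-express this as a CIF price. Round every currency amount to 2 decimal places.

Not relevant to the conversion: delivery, destination terminal — on the buyer under both terms; not part of either seller's price.
From FOB to CIF, the seller additionally bears: freight, insurance.
CIF price = 115621.12 + 4064.15 + 42.69 = 119727.96

CIF price: CHF 119727.96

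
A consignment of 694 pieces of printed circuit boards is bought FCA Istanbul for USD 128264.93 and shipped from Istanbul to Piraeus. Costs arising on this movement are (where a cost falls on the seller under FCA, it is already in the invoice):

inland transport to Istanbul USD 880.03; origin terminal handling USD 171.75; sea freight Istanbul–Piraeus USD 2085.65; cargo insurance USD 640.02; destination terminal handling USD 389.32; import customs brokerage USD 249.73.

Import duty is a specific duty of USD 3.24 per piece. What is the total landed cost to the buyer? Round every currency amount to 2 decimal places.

Total landed cost: USD 134049.96

FCA: the seller delivers export-cleared goods to the carrier; the buyer bears costs from that point.
Already in the invoice (seller's account under FCA): inland to port — exclude.
CIF value = FCA price + origin terminal + freight + insurance = 128264.93 + 171.75 + 2085.65 + 640.02 = 131162.35
Import duty = 694 × 3.24 = 2248.56
Buyer bears: origin terminal 171.75 + freight 2085.65 + insurance 640.02 + destination terminal 389.32 + brokerage 249.73 + duty 2248.56 = 5785.03
Landed cost = invoice 128264.93 + 5785.03 = 134049.96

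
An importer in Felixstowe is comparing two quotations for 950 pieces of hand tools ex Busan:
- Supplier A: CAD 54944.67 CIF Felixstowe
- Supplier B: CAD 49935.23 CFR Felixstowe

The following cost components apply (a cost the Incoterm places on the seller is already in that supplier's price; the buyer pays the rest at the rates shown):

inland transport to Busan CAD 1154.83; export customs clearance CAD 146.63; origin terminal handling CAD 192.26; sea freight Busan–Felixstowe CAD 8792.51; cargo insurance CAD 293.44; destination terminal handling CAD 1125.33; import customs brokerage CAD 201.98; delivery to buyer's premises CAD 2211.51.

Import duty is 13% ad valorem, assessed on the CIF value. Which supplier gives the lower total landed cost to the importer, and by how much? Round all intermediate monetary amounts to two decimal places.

Supplier B is cheaper by CAD 5329.08

Supplier A (CIF):
The CIF price already equals the CIF value: 54944.67
Import duty = 54944.67 × 13% = 7142.81
Buyer bears (A): 1125.33 + 201.98 + 2211.51 = 3538.82
Landed cost (A) = invoice 54944.67 + 3538.82 + duty 7142.81 = 65626.30
Supplier B (CFR):
CIF value = CFR price + insurance = 49935.23 + 293.44 = 50228.67
Import duty = 50228.67 × 13% = 6529.73
Buyer bears (B): 293.44 + 1125.33 + 201.98 + 2211.51 = 3832.26
Landed cost (B) = invoice 49935.23 + 3832.26 + duty 6529.73 = 60297.22
Difference = |65626.30 − 60297.22| = 5329.08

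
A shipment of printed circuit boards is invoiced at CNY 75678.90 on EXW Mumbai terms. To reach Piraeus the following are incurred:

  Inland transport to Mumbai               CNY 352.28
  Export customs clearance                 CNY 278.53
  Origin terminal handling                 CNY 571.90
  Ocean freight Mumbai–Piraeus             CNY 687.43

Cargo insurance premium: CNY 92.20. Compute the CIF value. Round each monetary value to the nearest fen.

CIF value: CNY 77661.24

CIF = EXW price + pre-shipment costs + freight + insurance
CIF = 75678.90 + 352.28 + 278.53 + 571.90 + 687.43 + 92.20 = 77661.24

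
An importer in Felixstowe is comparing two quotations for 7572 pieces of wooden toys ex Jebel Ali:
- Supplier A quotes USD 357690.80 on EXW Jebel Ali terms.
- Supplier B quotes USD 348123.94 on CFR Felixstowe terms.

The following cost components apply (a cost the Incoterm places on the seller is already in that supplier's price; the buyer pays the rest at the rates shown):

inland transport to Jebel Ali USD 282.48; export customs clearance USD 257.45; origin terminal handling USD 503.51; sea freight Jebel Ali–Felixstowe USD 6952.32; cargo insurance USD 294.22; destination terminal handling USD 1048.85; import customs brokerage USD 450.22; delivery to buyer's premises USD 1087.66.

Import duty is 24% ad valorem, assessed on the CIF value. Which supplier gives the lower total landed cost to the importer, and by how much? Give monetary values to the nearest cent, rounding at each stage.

Supplier B is cheaper by USD 21777.65

Supplier A (EXW):
CIF value = EXW price + inland to port + export clearance + origin terminal + freight + insurance = 357690.80 + 282.48 + 257.45 + 503.51 + 6952.32 + 294.22 = 365980.78
Import duty = 365980.78 × 24% = 87835.39
Buyer bears (A): 282.48 + 257.45 + 503.51 + 6952.32 + 294.22 + 1048.85 + 450.22 + 1087.66 = 10876.71
Landed cost (A) = invoice 357690.80 + 10876.71 + duty 87835.39 = 456402.90
Supplier B (CFR):
CIF value = CFR price + insurance = 348123.94 + 294.22 = 348418.16
Import duty = 348418.16 × 24% = 83620.36
Buyer bears (B): 294.22 + 1048.85 + 450.22 + 1087.66 = 2880.95
Landed cost (B) = invoice 348123.94 + 2880.95 + duty 83620.36 = 434625.25
Difference = |456402.90 − 434625.25| = 21777.65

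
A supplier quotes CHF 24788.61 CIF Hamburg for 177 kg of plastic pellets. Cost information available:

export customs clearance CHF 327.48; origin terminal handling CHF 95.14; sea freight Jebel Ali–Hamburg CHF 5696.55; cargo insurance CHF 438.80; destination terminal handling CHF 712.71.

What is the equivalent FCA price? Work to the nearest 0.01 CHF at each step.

Not relevant to the conversion: export clearance — on the seller under both CIF and FCA; already in the CIF price and stays in the FCA price. destination terminal — on the buyer under both terms; not part of either seller's price.
From CIF to FCA, the seller no longer bears: origin terminal, freight, insurance.
FCA price = 24788.61 − 95.14 − 5696.55 − 438.80 = 18558.12

FCA price: CHF 18558.12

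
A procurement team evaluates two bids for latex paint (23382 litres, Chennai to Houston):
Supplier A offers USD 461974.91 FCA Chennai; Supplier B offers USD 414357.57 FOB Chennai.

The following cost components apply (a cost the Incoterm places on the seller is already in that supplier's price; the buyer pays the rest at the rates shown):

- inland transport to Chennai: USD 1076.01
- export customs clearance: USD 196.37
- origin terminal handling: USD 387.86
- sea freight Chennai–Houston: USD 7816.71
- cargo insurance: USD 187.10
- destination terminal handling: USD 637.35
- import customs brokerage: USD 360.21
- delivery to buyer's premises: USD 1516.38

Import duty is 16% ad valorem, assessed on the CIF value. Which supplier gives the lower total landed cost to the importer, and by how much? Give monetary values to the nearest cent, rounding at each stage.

Supplier A (FCA):
CIF value = FCA price + origin terminal + freight + insurance = 461974.91 + 387.86 + 7816.71 + 187.10 = 470366.58
Import duty = 470366.58 × 16% = 75258.65
Buyer bears (A): 387.86 + 7816.71 + 187.10 + 637.35 + 360.21 + 1516.38 = 10905.61
Landed cost (A) = invoice 461974.91 + 10905.61 + duty 75258.65 = 548139.17
Supplier B (FOB):
CIF value = FOB price + freight + insurance = 414357.57 + 7816.71 + 187.10 = 422361.38
Import duty = 422361.38 × 16% = 67577.82
Buyer bears (B): 7816.71 + 187.10 + 637.35 + 360.21 + 1516.38 = 10517.75
Landed cost (B) = invoice 414357.57 + 10517.75 + duty 67577.82 = 492453.14
Difference = |548139.17 − 492453.14| = 55686.03

Supplier B is cheaper by USD 55686.03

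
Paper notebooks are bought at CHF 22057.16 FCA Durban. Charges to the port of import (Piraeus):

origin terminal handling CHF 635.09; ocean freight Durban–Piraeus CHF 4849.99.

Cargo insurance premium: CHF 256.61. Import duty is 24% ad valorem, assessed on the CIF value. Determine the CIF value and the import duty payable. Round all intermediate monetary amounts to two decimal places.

CIF value: CHF 27798.85; import duty: CHF 6671.72

CIF = FCA price + pre-shipment costs + freight + insurance
CIF = 22057.16 + 635.09 + 4849.99 + 256.61 = 27798.85
Import duty = 27798.85 × 24% = 6671.72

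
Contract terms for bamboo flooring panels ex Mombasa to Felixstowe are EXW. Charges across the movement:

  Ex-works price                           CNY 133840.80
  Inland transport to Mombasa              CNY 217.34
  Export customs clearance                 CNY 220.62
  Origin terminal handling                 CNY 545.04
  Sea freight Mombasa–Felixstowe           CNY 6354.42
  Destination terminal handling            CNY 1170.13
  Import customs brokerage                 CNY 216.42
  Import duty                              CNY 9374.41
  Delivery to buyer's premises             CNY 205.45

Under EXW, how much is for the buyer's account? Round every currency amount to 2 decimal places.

Buyer's account: CNY 18303.83

EXW: the seller makes goods available at their premises; the buyer bears all onward costs.
Seller's account: goods 133840.80 = 133840.80
Buyer's account: inland to port 217.34 + export clearance 220.62 + origin terminal 545.04 + freight 6354.42 + destination terminal 1170.13 + brokerage 216.42 + duty 9374.41 + delivery 205.45 = 18303.83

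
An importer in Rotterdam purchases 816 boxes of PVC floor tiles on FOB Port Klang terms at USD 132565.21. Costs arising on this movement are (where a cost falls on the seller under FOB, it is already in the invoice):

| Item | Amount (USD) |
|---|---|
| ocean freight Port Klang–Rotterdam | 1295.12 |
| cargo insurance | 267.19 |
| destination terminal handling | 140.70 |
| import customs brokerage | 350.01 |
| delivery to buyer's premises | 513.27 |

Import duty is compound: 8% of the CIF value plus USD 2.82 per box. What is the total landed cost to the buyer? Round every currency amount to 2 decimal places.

FOB: the seller bears costs until goods are on board at the origin port; the buyer bears freight, insurance and all costs thereafter.
CIF value = FOB price + freight + insurance = 132565.21 + 1295.12 + 267.19 = 134127.52
Ad valorem component: 134127.52 × 8% = 10730.20
Specific component: 816 × 2.82 = 2301.12
Import duty = 10730.20 + 2301.12 = 13031.32
Buyer bears: freight 1295.12 + insurance 267.19 + destination terminal 140.70 + brokerage 350.01 + delivery 513.27 + duty 13031.32 = 15597.61
Landed cost = invoice 132565.21 + 15597.61 = 148162.82

Total landed cost: USD 148162.82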